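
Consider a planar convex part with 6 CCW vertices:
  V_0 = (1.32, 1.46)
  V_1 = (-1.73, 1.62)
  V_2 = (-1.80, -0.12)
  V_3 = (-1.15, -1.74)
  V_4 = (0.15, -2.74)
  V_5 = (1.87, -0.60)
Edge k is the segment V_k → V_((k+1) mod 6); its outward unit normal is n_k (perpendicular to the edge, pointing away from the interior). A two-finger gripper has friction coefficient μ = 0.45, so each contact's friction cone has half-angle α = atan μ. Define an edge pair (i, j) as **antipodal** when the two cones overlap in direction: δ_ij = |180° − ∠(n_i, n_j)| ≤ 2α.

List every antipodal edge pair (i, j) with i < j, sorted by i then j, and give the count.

count = 5; pairs: (0,3), (1,4), (1,5), (2,5), (3,5)

α = atan 0.45 = 24.23°;  2α = 48.46°
n_0 = (+0.0524, +0.9986)
n_1 = (-0.9992, +0.0402)
n_2 = (-0.9281, -0.3724)
n_3 = (-0.6097, -0.7926)
n_4 = (+0.7794, -0.6265)
n_5 = (+0.9662, +0.2580)
  (0,1): δ = 89.30°  ·
  (0,2): δ = 65.13°  ·
  (0,3): δ = 34.57°  ✓
  (0,4): δ = 54.21°  ·
  (0,5): δ = 107.95°  ·
  (1,2): δ = 155.83°  ·
  (1,3): δ = 125.26°  ·
  (1,4): δ = 36.49°  ✓
  (1,5): δ = 17.25°  ✓
  (2,3): δ = 149.43°  ·
  (2,4): δ = 60.65°  ·
  (2,5): δ = 6.91°  ✓
  (3,4): δ = 91.22°  ·
  (3,5): δ = 37.48°  ✓
  (4,5): δ = 126.26°  ·
antipodal pairs: 5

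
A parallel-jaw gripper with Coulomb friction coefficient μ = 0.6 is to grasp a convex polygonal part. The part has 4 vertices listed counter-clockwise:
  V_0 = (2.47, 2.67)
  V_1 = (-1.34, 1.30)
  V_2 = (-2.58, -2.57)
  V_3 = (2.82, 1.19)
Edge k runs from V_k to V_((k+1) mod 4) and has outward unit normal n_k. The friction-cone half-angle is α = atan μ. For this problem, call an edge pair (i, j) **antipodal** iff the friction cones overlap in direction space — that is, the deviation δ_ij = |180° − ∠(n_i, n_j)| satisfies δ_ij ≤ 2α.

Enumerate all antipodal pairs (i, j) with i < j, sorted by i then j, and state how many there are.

α = atan 0.6 = 30.96°;  2α = 61.93°
n_0 = (-0.3384, +0.9410)
n_1 = (-0.9523, +0.3051)
n_2 = (+0.5714, -0.8207)
n_3 = (+0.9732, +0.2301)
  (0,1): δ = 127.54°  ·
  (0,2): δ = 15.07°  ✓
  (0,3): δ = 83.53°  ·
  (1,2): δ = 37.38°  ✓
  (1,3): δ = 31.07°  ✓
  (2,3): δ = 111.54°  ·
antipodal pairs: 3

count = 3; pairs: (0,2), (1,2), (1,3)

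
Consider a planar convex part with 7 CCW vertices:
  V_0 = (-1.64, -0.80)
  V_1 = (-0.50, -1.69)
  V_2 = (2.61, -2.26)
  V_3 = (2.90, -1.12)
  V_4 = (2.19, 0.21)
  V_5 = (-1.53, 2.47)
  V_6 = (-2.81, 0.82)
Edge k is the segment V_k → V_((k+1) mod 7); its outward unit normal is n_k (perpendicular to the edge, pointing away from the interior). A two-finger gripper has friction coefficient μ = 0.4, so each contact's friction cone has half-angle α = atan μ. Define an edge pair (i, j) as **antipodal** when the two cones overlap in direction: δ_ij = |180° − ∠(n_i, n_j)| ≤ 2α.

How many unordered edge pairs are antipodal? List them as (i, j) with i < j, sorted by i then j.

count = 6; pairs: (0,3), (0,4), (1,4), (2,5), (3,6), (4,6)

α = atan 0.4 = 21.80°;  2α = 43.60°
n_0 = (-0.6154, -0.7882)
n_1 = (-0.1803, -0.9836)
n_2 = (+0.9691, -0.2465)
n_3 = (+0.8822, +0.4709)
n_4 = (+0.5192, +0.8546)
n_5 = (-0.7901, +0.6129)
n_6 = (-0.8107, -0.5855)
  (0,1): δ = 152.41°  ·
  (0,2): δ = 66.29°  ·
  (0,3): δ = 23.93°  ✓
  (0,4): δ = 6.70°  ✓
  (0,5): δ = 90.18°  ·
  (0,6): δ = 163.82°  ·
  (1,2): δ = 93.89°  ·
  (1,3): δ = 51.52°  ·
  (1,4): δ = 20.89°  ✓
  (1,5): δ = 62.58°  ·
  (1,6): δ = 136.22°  ·
  (2,3): δ = 137.63°  ·
  (2,4): δ = 107.01°  ·
  (2,5): δ = 23.53°  ✓
  (2,6): δ = 50.11°  ·
  (3,4): δ = 149.37°  ·
  (3,5): δ = 65.90°  ·
  (3,6): δ = 7.74°  ✓
  (4,5): δ = 96.52°  ·
  (4,6): δ = 22.88°  ✓
  (5,6): δ = 106.36°  ·
antipodal pairs: 6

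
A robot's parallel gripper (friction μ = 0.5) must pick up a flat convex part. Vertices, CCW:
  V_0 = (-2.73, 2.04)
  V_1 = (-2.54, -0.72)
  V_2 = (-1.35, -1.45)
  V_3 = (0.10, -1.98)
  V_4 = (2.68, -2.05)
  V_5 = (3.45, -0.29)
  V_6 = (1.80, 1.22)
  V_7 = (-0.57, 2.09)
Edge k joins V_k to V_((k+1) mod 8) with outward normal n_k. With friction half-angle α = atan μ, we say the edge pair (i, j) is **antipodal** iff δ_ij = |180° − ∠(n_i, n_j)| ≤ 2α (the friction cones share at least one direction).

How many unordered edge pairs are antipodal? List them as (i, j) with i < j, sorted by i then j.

α = atan 0.5 = 26.57°;  2α = 53.13°
n_0 = (-0.9976, -0.0687)
n_1 = (-0.5229, -0.8524)
n_2 = (-0.3433, -0.9392)
n_3 = (-0.0271, -0.9996)
n_4 = (+0.9162, -0.4008)
n_5 = (+0.6751, +0.7377)
n_6 = (+0.3446, +0.9387)
n_7 = (-0.0231, +0.9997)
  (0,1): δ = 125.46°  ·
  (0,2): δ = 114.02°  ·
  (0,3): δ = 95.49°  ·
  (0,4): δ = 27.57°  ✓
  (0,5): δ = 43.60°  ✓
  (0,6): δ = 65.90°  ·
  (0,7): δ = 87.39°  ·
  (1,2): δ = 168.55°  ·
  (1,3): δ = 150.03°  ·
  (1,4): δ = 82.10°  ·
  (1,5): δ = 10.94°  ✓
  (1,6): δ = 11.37°  ✓
  (1,7): δ = 32.85°  ✓
  (2,3): δ = 161.48°  ·
  (2,4): δ = 93.55°  ·
  (2,5): δ = 22.39°  ✓
  (2,6): δ = 0.08°  ✓
  (2,7): δ = 21.40°  ✓
  (3,4): δ = 112.08°  ·
  (3,5): δ = 40.91°  ✓
  (3,6): δ = 18.60°  ✓
  (3,7): δ = 2.88°  ✓
  (4,5): δ = 108.83°  ·
  (4,6): δ = 86.53°  ·
  (4,7): δ = 65.04°  ·
  (5,6): δ = 157.69°  ·
  (5,7): δ = 136.21°  ·
  (6,7): δ = 158.52°  ·
antipodal pairs: 11

count = 11; pairs: (0,4), (0,5), (1,5), (1,6), (1,7), (2,5), (2,6), (2,7), (3,5), (3,6), (3,7)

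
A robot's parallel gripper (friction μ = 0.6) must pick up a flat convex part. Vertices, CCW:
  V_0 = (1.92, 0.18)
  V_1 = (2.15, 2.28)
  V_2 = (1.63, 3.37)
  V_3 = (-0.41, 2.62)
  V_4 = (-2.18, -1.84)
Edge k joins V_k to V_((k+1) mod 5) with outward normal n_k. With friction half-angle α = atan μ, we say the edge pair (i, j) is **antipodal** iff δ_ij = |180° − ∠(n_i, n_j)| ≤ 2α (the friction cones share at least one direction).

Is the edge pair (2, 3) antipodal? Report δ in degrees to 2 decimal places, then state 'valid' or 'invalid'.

δ = 131.83°, invalid

α = atan 0.6 = 30.96°;  2α = 61.93°
edge 2: e_2 = (-2.04, -0.75);  n_2 = (-0.3451, +0.9386)
edge 3: e_3 = (-1.77, -4.46);  n_3 = (-0.9295, +0.3689)
∠(n_2, n_3) = 48.17°
δ = |180° − 48.17°| = 131.83°
131.83° > 2α = 61.93°  →  invalid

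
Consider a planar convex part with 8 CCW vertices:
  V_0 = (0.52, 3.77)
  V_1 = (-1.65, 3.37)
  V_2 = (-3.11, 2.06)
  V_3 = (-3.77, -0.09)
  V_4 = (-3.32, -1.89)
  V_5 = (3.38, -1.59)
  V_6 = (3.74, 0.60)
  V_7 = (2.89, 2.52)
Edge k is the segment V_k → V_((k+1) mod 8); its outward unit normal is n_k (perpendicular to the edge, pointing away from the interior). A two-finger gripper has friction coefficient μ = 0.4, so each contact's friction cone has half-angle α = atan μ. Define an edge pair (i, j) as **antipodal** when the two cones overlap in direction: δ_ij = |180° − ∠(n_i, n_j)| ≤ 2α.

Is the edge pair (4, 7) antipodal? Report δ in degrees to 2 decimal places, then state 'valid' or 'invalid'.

δ = 30.37°, valid

α = atan 0.4 = 21.80°;  2α = 43.60°
edge 4: e_4 = (+6.70, +0.30);  n_4 = (+0.0447, -0.9990)
edge 7: e_7 = (-2.37, +1.25);  n_7 = (+0.4665, +0.8845)
∠(n_4, n_7) = 149.63°
δ = |180° − 149.63°| = 30.37°
30.37° ≤ 2α = 43.60°  →  valid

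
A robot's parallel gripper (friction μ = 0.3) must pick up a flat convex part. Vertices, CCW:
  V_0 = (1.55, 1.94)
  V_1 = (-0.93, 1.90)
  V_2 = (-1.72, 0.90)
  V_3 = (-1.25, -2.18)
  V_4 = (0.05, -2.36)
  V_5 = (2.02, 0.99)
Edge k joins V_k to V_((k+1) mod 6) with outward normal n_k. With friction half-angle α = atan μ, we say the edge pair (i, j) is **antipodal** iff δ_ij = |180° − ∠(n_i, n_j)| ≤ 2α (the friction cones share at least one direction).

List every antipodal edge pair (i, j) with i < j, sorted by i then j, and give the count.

α = atan 0.3 = 16.70°;  2α = 33.40°
n_0 = (-0.0161, +0.9999)
n_1 = (-0.7847, +0.6199)
n_2 = (-0.9886, -0.1509)
n_3 = (-0.1372, -0.9905)
n_4 = (+0.8620, -0.5069)
n_5 = (+0.8963, +0.4434)
  (0,1): δ = 129.23°  ·
  (0,2): δ = 82.25°  ·
  (0,3): δ = 8.81°  ✓
  (0,4): δ = 58.62°  ·
  (0,5): δ = 115.40°  ·
  (1,2): δ = 133.02°  ·
  (1,3): δ = 59.57°  ·
  (1,4): δ = 7.85°  ✓
  (1,5): δ = 64.63°  ·
  (2,3): δ = 106.56°  ·
  (2,4): δ = 39.13°  ·
  (2,5): δ = 17.65°  ✓
  (3,4): δ = 112.57°  ·
  (3,5): δ = 55.79°  ·
  (4,5): δ = 123.22°  ·
antipodal pairs: 3

count = 3; pairs: (0,3), (1,4), (2,5)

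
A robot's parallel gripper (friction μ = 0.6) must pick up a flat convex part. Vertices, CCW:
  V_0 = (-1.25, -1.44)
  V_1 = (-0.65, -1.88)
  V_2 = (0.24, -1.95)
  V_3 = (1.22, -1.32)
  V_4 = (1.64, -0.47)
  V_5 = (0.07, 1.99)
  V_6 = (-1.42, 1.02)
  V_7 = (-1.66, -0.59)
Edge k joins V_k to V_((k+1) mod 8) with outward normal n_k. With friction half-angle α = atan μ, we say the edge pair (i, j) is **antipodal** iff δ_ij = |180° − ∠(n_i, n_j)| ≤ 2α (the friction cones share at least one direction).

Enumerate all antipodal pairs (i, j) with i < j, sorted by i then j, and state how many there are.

count = 10; pairs: (0,4), (1,4), (1,5), (2,5), (2,6), (3,5), (3,6), (3,7), (4,6), (4,7)

α = atan 0.6 = 30.96°;  2α = 61.93°
n_0 = (-0.5914, -0.8064)
n_1 = (-0.0784, -0.9969)
n_2 = (+0.5408, -0.8412)
n_3 = (+0.8965, -0.4430)
n_4 = (+0.8430, +0.5380)
n_5 = (-0.5456, +0.8381)
n_6 = (-0.9891, +0.1474)
n_7 = (-0.9007, -0.4345)
  (0,1): δ = 148.24°  ·
  (0,2): δ = 111.01°  ·
  (0,3): δ = 80.04°  ·
  (0,4): δ = 21.20°  ✓
  (0,5): δ = 69.32°  ·
  (0,6): δ = 117.78°  ·
  (0,7): δ = 152.00°  ·
  (1,2): δ = 142.77°  ·
  (1,3): δ = 111.80°  ·
  (1,4): δ = 52.96°  ✓
  (1,5): δ = 37.56°  ✓
  (1,6): δ = 86.02°  ·
  (1,7): δ = 120.25°  ·
  (2,3): δ = 149.03°  ·
  (2,4): δ = 90.19°  ·
  (2,5): δ = 0.33°  ✓
  (2,6): δ = 48.79°  ✓
  (2,7): δ = 83.02°  ·
  (3,4): δ = 121.16°  ·
  (3,5): δ = 30.64°  ✓
  (3,6): δ = 17.82°  ✓
  (3,7): δ = 52.05°  ✓
  (4,5): δ = 89.48°  ·
  (4,6): δ = 41.03°  ✓
  (4,7): δ = 6.80°  ✓
  (5,6): δ = 131.54°  ·
  (5,7): δ = 97.31°  ·
  (6,7): δ = 145.77°  ·
antipodal pairs: 10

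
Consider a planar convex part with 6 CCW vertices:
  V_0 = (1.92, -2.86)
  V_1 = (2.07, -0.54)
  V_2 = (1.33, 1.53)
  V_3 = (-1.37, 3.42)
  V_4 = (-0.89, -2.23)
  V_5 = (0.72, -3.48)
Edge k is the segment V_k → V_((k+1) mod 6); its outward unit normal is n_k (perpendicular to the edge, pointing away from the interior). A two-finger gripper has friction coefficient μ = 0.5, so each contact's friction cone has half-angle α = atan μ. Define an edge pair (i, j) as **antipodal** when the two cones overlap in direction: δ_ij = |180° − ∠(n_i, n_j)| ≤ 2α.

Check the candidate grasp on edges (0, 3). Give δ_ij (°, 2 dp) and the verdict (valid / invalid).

δ = 8.56°, valid

α = atan 0.5 = 26.57°;  2α = 53.13°
edge 0: e_0 = (+0.15, +2.32);  n_0 = (+0.9979, -0.0645)
edge 3: e_3 = (+0.48, -5.65);  n_3 = (-0.9964, -0.0847)
∠(n_0, n_3) = 171.44°
δ = |180° − 171.44°| = 8.56°
8.56° ≤ 2α = 53.13°  →  valid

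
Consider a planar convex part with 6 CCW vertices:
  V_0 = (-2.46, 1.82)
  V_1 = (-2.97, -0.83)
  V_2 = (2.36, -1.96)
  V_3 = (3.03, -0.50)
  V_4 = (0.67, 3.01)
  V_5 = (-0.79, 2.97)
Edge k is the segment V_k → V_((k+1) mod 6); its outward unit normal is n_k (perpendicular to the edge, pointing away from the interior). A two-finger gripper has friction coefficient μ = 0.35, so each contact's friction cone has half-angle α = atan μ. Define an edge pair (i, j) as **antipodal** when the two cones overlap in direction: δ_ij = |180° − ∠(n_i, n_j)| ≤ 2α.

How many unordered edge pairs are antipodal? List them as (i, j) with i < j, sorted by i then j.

count = 3; pairs: (0,2), (1,4), (2,5)

α = atan 0.35 = 19.29°;  2α = 38.58°
n_0 = (-0.9820, +0.1890)
n_1 = (-0.2074, -0.9783)
n_2 = (+0.9089, -0.4171)
n_3 = (+0.8299, +0.5580)
n_4 = (-0.0274, +0.9996)
n_5 = (-0.5672, +0.8236)
  (0,1): δ = 91.08°  ·
  (0,2): δ = 13.76°  ✓
  (0,3): δ = 44.81°  ·
  (0,4): δ = 102.46°  ·
  (0,5): δ = 135.45°  ·
  (1,2): δ = 102.68°  ·
  (1,3): δ = 44.11°  ·
  (1,4): δ = 13.54°  ✓
  (1,5): δ = 46.52°  ·
  (2,3): δ = 121.43°  ·
  (2,4): δ = 63.78°  ·
  (2,5): δ = 30.80°  ✓
  (3,4): δ = 122.35°  ·
  (3,5): δ = 89.36°  ·
  (4,5): δ = 147.02°  ·
antipodal pairs: 3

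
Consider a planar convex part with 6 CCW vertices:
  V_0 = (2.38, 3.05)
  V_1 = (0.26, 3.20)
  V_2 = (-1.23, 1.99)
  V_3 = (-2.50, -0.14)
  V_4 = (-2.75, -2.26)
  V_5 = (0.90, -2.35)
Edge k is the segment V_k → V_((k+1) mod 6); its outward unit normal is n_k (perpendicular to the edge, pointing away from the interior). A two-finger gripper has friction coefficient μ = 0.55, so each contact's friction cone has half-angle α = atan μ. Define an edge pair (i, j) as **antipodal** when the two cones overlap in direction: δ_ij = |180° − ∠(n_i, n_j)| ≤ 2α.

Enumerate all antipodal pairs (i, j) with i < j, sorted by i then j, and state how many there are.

α = atan 0.55 = 28.81°;  2α = 57.62°
n_0 = (+0.0706, +0.9975)
n_1 = (-0.6304, +0.7763)
n_2 = (-0.8589, +0.5121)
n_3 = (-0.9931, +0.1171)
n_4 = (-0.0247, -0.9997)
n_5 = (+0.9644, -0.2643)
  (0,1): δ = 136.87°  ·
  (0,2): δ = 116.76°  ·
  (0,3): δ = 92.68°  ·
  (0,4): δ = 2.63°  ✓
  (0,5): δ = 78.72°  ·
  (1,2): δ = 159.88°  ·
  (1,3): δ = 135.80°  ·
  (1,4): δ = 40.49°  ✓
  (1,5): δ = 35.59°  ✓
  (2,3): δ = 155.92°  ·
  (2,4): δ = 60.61°  ·
  (2,5): δ = 15.48°  ✓
  (3,4): δ = 84.69°  ·
  (3,5): δ = 8.60°  ✓
  (4,5): δ = 103.91°  ·
antipodal pairs: 5

count = 5; pairs: (0,4), (1,4), (1,5), (2,5), (3,5)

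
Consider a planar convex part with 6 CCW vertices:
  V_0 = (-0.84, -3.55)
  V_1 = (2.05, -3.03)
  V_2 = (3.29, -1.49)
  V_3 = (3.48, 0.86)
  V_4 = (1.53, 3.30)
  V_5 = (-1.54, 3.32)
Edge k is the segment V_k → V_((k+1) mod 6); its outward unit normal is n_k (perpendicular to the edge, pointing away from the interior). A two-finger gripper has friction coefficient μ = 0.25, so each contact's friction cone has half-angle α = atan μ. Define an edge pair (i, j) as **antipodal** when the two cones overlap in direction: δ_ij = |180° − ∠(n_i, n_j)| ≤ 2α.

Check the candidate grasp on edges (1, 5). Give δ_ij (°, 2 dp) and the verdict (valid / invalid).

α = atan 0.25 = 14.04°;  2α = 28.07°
edge 1: e_1 = (+1.24, +1.54);  n_1 = (+0.7789, -0.6272)
edge 5: e_5 = (+0.70, -6.87);  n_5 = (-0.9948, -0.1014)
∠(n_1, n_5) = 135.34°
δ = |180° − 135.34°| = 44.66°
44.66° > 2α = 28.07°  →  invalid

δ = 44.66°, invalid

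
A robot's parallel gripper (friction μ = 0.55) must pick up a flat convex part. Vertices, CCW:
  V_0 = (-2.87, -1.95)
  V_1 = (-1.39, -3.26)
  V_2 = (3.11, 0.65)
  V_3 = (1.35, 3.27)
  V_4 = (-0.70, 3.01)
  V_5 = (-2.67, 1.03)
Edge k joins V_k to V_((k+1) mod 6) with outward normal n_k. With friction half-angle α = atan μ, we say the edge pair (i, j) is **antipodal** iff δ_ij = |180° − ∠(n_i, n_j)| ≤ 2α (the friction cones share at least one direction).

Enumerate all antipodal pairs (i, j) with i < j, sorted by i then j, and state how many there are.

α = atan 0.55 = 28.81°;  2α = 57.62°
n_0 = (-0.6628, -0.7488)
n_1 = (+0.6559, -0.7549)
n_2 = (+0.8301, +0.5576)
n_3 = (-0.1258, +0.9921)
n_4 = (-0.7089, +0.7053)
n_5 = (-0.9978, +0.0670)
  (0,1): δ = 97.50°  ·
  (0,2): δ = 14.60°  ✓
  (0,3): δ = 48.74°  ✓
  (0,4): δ = 86.66°  ·
  (0,5): δ = 127.67°  ·
  (1,2): δ = 97.10°  ·
  (1,3): δ = 33.76°  ✓
  (1,4): δ = 4.16°  ✓
  (1,5): δ = 45.17°  ✓
  (2,3): δ = 116.66°  ·
  (2,4): δ = 78.75°  ·
  (2,5): δ = 37.73°  ✓
  (3,4): δ = 142.08°  ·
  (3,5): δ = 101.07°  ·
  (4,5): δ = 138.98°  ·
antipodal pairs: 6

count = 6; pairs: (0,2), (0,3), (1,3), (1,4), (1,5), (2,5)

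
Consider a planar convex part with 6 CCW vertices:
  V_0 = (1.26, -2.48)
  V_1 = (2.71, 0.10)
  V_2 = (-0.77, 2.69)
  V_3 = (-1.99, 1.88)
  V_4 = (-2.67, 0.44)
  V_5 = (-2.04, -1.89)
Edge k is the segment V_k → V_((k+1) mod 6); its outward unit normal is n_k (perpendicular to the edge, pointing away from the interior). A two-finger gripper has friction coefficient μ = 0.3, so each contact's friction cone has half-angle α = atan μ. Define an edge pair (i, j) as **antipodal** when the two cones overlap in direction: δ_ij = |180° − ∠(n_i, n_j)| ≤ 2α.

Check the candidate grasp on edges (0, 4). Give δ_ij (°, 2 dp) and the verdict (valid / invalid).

α = atan 0.3 = 16.70°;  2α = 33.40°
edge 0: e_0 = (+1.45, +2.58);  n_0 = (+0.8718, -0.4899)
edge 4: e_4 = (+0.63, -2.33);  n_4 = (-0.9653, -0.2610)
∠(n_0, n_4) = 135.53°
δ = |180° − 135.53°| = 44.47°
44.47° > 2α = 33.40°  →  invalid

δ = 44.47°, invalid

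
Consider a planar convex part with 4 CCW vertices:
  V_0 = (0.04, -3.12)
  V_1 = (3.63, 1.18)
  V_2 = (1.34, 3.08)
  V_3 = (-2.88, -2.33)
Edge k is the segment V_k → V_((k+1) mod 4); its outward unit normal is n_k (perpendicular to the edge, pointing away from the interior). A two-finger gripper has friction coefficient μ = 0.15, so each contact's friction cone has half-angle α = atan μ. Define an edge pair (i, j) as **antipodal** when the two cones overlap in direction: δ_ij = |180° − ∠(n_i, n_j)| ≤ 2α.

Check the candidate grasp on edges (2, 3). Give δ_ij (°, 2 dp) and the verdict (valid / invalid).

δ = 67.18°, invalid

α = atan 0.15 = 8.53°;  2α = 17.06°
edge 2: e_2 = (-4.22, -5.41);  n_2 = (-0.7885, +0.6150)
edge 3: e_3 = (+2.92, -0.79);  n_3 = (-0.2612, -0.9653)
∠(n_2, n_3) = 112.82°
δ = |180° − 112.82°| = 67.18°
67.18° > 2α = 17.06°  →  invalid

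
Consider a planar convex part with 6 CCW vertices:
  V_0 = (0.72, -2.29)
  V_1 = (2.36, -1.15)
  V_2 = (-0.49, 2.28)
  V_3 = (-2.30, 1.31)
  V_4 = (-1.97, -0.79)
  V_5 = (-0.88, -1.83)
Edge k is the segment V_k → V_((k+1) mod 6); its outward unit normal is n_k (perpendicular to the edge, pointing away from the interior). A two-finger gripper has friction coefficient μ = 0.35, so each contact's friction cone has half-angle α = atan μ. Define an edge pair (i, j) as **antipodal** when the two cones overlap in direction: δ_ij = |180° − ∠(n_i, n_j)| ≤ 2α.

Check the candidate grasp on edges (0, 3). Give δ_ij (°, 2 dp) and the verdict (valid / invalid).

α = atan 0.35 = 19.29°;  2α = 38.58°
edge 0: e_0 = (+1.64, +1.14);  n_0 = (+0.5708, -0.8211)
edge 3: e_3 = (+0.33, -2.10);  n_3 = (-0.9879, -0.1552)
∠(n_0, n_3) = 115.87°
δ = |180° − 115.87°| = 64.13°
64.13° > 2α = 38.58°  →  invalid

δ = 64.13°, invalid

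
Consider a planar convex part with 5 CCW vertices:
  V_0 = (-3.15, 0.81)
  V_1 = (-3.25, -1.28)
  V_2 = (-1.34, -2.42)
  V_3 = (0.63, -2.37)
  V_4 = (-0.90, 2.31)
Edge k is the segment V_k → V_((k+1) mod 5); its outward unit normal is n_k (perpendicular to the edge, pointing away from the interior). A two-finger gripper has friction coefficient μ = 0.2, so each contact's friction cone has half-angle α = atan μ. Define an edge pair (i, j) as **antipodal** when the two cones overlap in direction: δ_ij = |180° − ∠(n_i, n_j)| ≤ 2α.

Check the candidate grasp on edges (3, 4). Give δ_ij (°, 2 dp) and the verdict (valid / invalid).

δ = 74.41°, invalid

α = atan 0.2 = 11.31°;  2α = 22.62°
edge 3: e_3 = (-1.53, +4.68);  n_3 = (+0.9505, +0.3107)
edge 4: e_4 = (-2.25, -1.50);  n_4 = (-0.5547, +0.8321)
∠(n_3, n_4) = 105.59°
δ = |180° − 105.59°| = 74.41°
74.41° > 2α = 22.62°  →  invalid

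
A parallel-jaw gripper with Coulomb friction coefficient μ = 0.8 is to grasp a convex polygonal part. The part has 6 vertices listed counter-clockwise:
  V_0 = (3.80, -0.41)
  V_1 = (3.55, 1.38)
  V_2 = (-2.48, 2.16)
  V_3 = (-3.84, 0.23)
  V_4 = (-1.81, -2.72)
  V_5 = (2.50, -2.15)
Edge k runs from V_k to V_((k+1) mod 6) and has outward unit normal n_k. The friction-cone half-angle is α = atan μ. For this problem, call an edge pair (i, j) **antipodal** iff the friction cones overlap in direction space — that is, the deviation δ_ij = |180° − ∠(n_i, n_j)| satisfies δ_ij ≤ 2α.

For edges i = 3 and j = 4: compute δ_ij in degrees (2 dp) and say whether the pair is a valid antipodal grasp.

α = atan 0.8 = 38.66°;  2α = 77.32°
edge 3: e_3 = (+2.03, -2.95);  n_3 = (-0.8238, -0.5669)
edge 4: e_4 = (+4.31, +0.57);  n_4 = (+0.1311, -0.9914)
∠(n_3, n_4) = 63.00°
δ = |180° − 63.00°| = 117.00°
117.00° > 2α = 77.32°  →  invalid

δ = 117.00°, invalid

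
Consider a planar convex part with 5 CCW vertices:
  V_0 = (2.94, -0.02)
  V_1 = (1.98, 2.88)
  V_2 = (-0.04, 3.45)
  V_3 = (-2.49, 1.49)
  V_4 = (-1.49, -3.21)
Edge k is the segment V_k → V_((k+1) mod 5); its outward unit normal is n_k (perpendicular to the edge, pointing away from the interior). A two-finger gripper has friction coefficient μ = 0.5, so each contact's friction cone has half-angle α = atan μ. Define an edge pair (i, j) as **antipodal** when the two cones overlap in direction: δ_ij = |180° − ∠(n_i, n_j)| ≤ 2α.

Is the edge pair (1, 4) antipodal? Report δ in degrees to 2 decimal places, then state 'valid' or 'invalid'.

δ = 51.52°, valid

α = atan 0.5 = 26.57°;  2α = 53.13°
edge 1: e_1 = (-2.02, +0.57);  n_1 = (+0.2716, +0.9624)
edge 4: e_4 = (+4.43, +3.19);  n_4 = (+0.5844, -0.8115)
∠(n_1, n_4) = 128.48°
δ = |180° − 128.48°| = 51.52°
51.52° ≤ 2α = 53.13°  →  valid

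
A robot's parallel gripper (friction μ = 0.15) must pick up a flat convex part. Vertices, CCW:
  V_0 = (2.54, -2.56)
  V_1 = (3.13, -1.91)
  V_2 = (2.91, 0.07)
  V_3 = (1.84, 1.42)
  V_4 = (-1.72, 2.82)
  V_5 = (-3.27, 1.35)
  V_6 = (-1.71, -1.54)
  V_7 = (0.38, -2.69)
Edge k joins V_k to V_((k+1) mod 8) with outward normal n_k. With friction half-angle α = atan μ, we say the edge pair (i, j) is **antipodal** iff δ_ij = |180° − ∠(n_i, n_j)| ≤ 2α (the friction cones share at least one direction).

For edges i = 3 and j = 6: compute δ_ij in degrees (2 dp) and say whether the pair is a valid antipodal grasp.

δ = 7.35°, valid

α = atan 0.15 = 8.53°;  2α = 17.06°
edge 3: e_3 = (-3.56, +1.40);  n_3 = (+0.3660, +0.9306)
edge 6: e_6 = (+2.09, -1.15);  n_6 = (-0.4821, -0.8761)
∠(n_3, n_6) = 172.65°
δ = |180° − 172.65°| = 7.35°
7.35° ≤ 2α = 17.06°  →  valid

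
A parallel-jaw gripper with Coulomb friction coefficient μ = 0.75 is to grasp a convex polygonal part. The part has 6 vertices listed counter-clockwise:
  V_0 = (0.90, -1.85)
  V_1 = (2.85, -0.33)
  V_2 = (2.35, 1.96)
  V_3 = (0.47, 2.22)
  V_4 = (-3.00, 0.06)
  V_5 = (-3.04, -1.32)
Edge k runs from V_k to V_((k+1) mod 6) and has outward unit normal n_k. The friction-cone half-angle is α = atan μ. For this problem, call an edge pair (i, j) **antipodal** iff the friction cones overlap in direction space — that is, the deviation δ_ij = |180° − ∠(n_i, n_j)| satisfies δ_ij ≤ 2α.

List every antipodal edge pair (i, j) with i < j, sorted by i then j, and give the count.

count = 8; pairs: (0,2), (0,3), (0,4), (1,3), (1,4), (1,5), (2,5), (3,5)

α = atan 0.75 = 36.87°;  2α = 73.74°
n_0 = (+0.6148, -0.7887)
n_1 = (+0.9770, +0.2133)
n_2 = (+0.1370, +0.9906)
n_3 = (-0.5285, +0.8490)
n_4 = (-0.9996, +0.0290)
n_5 = (-0.1333, -0.9911)
  (0,1): δ = 115.62°  ·
  (0,2): δ = 45.81°  ✓
  (0,3): δ = 6.03°  ✓
  (0,4): δ = 50.40°  ✓
  (0,5): δ = 134.40°  ·
  (1,2): δ = 110.19°  ·
  (1,3): δ = 70.42°  ✓
  (1,4): δ = 13.98°  ✓
  (1,5): δ = 70.02°  ✓
  (2,3): δ = 140.22°  ·
  (2,4): δ = 83.79°  ·
  (2,5): δ = 0.21°  ✓
  (3,4): δ = 123.56°  ·
  (3,5): δ = 39.56°  ✓
  (4,5): δ = 96.00°  ·
antipodal pairs: 8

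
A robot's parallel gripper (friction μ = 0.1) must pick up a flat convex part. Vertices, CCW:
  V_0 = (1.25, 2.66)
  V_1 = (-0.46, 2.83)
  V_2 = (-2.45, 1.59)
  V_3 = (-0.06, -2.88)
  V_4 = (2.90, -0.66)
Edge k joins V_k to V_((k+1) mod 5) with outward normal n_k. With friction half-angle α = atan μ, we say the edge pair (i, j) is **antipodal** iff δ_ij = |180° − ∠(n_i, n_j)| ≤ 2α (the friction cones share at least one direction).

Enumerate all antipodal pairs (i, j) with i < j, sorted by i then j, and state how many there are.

α = atan 0.1 = 5.71°;  2α = 11.42°
n_0 = (+0.0989, +0.9951)
n_1 = (-0.5288, +0.8487)
n_2 = (-0.8819, -0.4715)
n_3 = (+0.6000, -0.8000)
n_4 = (+0.8955, +0.4451)
  (0,1): δ = 142.39°  ·
  (0,2): δ = 56.19°  ·
  (0,3): δ = 42.55°  ·
  (0,4): δ = 122.10°  ·
  (1,2): δ = 93.80°  ·
  (1,3): δ = 4.94°  ✓
  (1,4): δ = 84.50°  ·
  (2,3): δ = 81.26°  ·
  (2,4): δ = 1.71°  ✓
  (3,4): δ = 100.44°  ·
antipodal pairs: 2

count = 2; pairs: (1,3), (2,4)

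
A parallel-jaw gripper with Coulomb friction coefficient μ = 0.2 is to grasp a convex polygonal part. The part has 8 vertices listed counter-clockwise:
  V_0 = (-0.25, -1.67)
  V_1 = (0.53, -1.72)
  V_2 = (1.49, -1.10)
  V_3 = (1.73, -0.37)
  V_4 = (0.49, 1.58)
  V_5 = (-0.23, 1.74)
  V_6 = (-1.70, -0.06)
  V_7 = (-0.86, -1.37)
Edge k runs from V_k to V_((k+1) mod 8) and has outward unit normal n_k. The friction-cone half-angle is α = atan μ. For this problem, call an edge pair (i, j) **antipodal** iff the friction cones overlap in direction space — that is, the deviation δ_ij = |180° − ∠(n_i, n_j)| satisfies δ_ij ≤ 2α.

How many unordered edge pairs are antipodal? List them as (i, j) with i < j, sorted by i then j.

count = 5; pairs: (0,4), (1,5), (2,5), (3,6), (4,7)

α = atan 0.2 = 11.31°;  2α = 22.62°
n_0 = (-0.0640, -0.9980)
n_1 = (+0.5425, -0.8400)
n_2 = (+0.9500, -0.3123)
n_3 = (+0.8438, +0.5366)
n_4 = (+0.2169, +0.9762)
n_5 = (-0.7745, +0.6325)
n_6 = (-0.8418, -0.5398)
n_7 = (-0.4413, -0.8973)
  (0,1): δ = 143.48°  ·
  (0,2): δ = 104.53°  ·
  (0,3): δ = 53.88°  ·
  (0,4): δ = 8.86°  ✓
  (0,5): δ = 54.43°  ·
  (0,6): δ = 126.34°  ·
  (0,7): δ = 157.48°  ·
  (1,2): δ = 141.05°  ·
  (1,3): δ = 90.40°  ·
  (1,4): δ = 45.38°  ·
  (1,5): δ = 17.91°  ✓
  (1,6): δ = 89.81°  ·
  (1,7): δ = 120.96°  ·
  (2,3): δ = 129.35°  ·
  (2,4): δ = 84.33°  ·
  (2,5): δ = 21.04°  ✓
  (2,6): δ = 50.87°  ·
  (2,7): δ = 82.01°  ·
  (3,4): δ = 134.98°  ·
  (3,5): δ = 71.69°  ·
  (3,6): δ = 0.22°  ✓
  (3,7): δ = 31.36°  ·
  (4,5): δ = 116.71°  ·
  (4,6): δ = 44.80°  ·
  (4,7): δ = 13.66°  ✓
  (5,6): δ = 108.09°  ·
  (5,7): δ = 76.95°  ·
  (6,7): δ = 148.86°  ·
antipodal pairs: 5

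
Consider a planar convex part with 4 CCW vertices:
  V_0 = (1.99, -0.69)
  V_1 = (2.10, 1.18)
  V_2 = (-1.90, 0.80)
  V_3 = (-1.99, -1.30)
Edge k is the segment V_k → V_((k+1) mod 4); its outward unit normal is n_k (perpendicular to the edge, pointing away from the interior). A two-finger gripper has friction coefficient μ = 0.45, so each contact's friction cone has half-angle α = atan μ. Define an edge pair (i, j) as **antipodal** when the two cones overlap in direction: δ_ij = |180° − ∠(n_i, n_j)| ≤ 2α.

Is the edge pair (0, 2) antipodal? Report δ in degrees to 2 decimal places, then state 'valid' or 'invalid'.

α = atan 0.45 = 24.23°;  2α = 48.46°
edge 0: e_0 = (+0.11, +1.87);  n_0 = (+0.9983, -0.0587)
edge 2: e_2 = (-0.09, -2.10);  n_2 = (-0.9991, +0.0428)
∠(n_0, n_2) = 179.09°
δ = |180° − 179.09°| = 0.91°
0.91° ≤ 2α = 48.46°  →  valid

δ = 0.91°, valid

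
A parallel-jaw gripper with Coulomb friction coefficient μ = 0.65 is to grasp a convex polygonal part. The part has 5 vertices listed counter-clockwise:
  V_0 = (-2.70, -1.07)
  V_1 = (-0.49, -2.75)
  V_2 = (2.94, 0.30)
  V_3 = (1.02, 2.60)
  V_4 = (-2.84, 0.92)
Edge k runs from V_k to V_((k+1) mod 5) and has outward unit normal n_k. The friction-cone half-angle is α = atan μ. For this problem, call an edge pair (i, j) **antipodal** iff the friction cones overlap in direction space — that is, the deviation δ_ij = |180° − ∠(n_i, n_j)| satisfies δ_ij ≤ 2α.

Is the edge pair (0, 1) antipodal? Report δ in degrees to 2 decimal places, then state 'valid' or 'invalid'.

α = atan 0.65 = 33.02°;  2α = 66.05°
edge 0: e_0 = (+2.21, -1.68);  n_0 = (-0.6052, -0.7961)
edge 1: e_1 = (+3.43, +3.05);  n_1 = (+0.6645, -0.7473)
∠(n_0, n_1) = 78.89°
δ = |180° − 78.89°| = 101.11°
101.11° > 2α = 66.05°  →  invalid

δ = 101.11°, invalid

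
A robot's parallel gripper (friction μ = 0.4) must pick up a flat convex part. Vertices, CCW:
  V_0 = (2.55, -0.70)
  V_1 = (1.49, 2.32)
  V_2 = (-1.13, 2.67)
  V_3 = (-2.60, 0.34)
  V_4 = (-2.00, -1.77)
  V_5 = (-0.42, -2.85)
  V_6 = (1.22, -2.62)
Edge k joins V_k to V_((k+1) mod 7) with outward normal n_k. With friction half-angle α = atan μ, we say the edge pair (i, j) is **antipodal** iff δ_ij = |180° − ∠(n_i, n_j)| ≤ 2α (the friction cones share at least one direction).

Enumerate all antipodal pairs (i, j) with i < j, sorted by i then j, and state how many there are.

count = 5; pairs: (0,3), (0,4), (1,4), (1,5), (2,6)

α = atan 0.4 = 21.80°;  2α = 43.60°
n_0 = (+0.9436, +0.3312)
n_1 = (+0.1324, +0.9912)
n_2 = (-0.8457, +0.5336)
n_3 = (-0.9619, -0.2735)
n_4 = (-0.5643, -0.8256)
n_5 = (+0.1389, -0.9903)
n_6 = (+0.8220, -0.5694)
  (0,1): δ = 116.95°  ·
  (0,2): δ = 51.59°  ·
  (0,3): δ = 3.47°  ✓
  (0,4): δ = 36.30°  ✓
  (0,5): δ = 78.64°  ·
  (0,6): δ = 125.95°  ·
  (1,2): δ = 114.64°  ·
  (1,3): δ = 66.52°  ·
  (1,4): δ = 26.75°  ✓
  (1,5): δ = 15.59°  ✓
  (1,6): δ = 62.90°  ·
  (2,3): δ = 131.88°  ·
  (2,4): δ = 92.11°  ·
  (2,5): δ = 49.77°  ·
  (2,6): δ = 2.46°  ✓
  (3,4): δ = 140.23°  ·
  (3,5): δ = 97.89°  ·
  (3,6): δ = 50.58°  ·
  (4,5): δ = 137.66°  ·
  (4,6): δ = 90.36°  ·
  (5,6): δ = 132.69°  ·
antipodal pairs: 5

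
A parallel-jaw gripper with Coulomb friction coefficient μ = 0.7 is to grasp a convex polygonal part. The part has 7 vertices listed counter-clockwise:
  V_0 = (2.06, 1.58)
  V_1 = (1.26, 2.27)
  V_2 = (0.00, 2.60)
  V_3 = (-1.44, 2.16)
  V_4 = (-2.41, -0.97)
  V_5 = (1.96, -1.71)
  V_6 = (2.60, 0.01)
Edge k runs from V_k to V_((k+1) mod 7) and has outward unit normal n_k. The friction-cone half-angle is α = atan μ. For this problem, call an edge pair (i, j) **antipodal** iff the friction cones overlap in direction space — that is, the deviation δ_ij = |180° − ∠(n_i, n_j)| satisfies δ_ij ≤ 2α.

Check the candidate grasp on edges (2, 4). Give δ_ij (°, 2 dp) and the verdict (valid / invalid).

α = atan 0.7 = 34.99°;  2α = 69.98°
edge 2: e_2 = (-1.44, -0.44);  n_2 = (-0.2922, +0.9564)
edge 4: e_4 = (+4.37, -0.74);  n_4 = (-0.1670, -0.9860)
∠(n_2, n_4) = 153.40°
δ = |180° − 153.40°| = 26.60°
26.60° ≤ 2α = 69.98°  →  valid

δ = 26.60°, valid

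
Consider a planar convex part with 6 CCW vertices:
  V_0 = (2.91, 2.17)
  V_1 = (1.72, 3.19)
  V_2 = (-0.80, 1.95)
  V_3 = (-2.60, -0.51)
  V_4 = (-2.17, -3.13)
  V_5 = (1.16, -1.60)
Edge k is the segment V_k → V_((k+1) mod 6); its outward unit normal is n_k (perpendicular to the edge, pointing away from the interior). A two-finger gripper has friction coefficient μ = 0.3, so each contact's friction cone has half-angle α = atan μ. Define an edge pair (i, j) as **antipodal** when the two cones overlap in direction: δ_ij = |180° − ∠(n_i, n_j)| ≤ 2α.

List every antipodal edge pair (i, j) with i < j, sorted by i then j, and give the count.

count = 3; pairs: (1,4), (2,4), (2,5)

α = atan 0.3 = 16.70°;  2α = 33.40°
n_0 = (+0.6508, +0.7593)
n_1 = (-0.4415, +0.8973)
n_2 = (-0.8070, +0.5905)
n_3 = (-0.9868, -0.1620)
n_4 = (+0.4175, -0.9087)
n_5 = (+0.9070, -0.4210)
  (0,1): δ = 113.20°  ·
  (0,2): δ = 85.59°  ·
  (0,3): δ = 40.08°  ·
  (0,4): δ = 65.28°  ·
  (0,5): δ = 105.70°  ·
  (1,2): δ = 152.39°  ·
  (1,3): δ = 106.88°  ·
  (1,4): δ = 1.52°  ✓
  (1,5): δ = 38.90°  ·
  (2,3): δ = 134.49°  ·
  (2,4): δ = 29.13°  ✓
  (2,5): δ = 11.29°  ✓
  (3,4): δ = 74.64°  ·
  (3,5): δ = 34.22°  ·
  (4,5): δ = 139.58°  ·
antipodal pairs: 3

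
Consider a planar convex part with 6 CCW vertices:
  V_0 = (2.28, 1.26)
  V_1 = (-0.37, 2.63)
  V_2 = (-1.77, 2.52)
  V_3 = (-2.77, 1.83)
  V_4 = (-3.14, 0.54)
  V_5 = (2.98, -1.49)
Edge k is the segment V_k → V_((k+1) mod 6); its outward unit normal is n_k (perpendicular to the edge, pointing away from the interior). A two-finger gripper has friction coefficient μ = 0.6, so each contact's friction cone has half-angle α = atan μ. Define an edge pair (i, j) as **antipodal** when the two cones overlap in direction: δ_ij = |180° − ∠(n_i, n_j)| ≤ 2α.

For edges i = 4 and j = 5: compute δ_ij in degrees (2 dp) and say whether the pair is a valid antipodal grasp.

δ = 57.37°, valid

α = atan 0.6 = 30.96°;  2α = 61.93°
edge 4: e_4 = (+6.12, -2.03);  n_4 = (-0.3148, -0.9491)
edge 5: e_5 = (-0.70, +2.75);  n_5 = (+0.9691, +0.2467)
∠(n_4, n_5) = 122.63°
δ = |180° − 122.63°| = 57.37°
57.37° ≤ 2α = 61.93°  →  valid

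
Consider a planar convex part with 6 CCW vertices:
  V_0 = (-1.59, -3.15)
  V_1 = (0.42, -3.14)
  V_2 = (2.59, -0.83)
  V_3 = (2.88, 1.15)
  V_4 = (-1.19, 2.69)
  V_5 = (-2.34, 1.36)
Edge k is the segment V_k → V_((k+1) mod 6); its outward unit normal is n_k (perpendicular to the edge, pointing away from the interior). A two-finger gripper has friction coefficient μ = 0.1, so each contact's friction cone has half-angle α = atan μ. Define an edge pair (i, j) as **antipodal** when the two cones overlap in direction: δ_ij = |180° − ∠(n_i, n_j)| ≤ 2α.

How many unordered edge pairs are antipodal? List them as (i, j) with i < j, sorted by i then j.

α = atan 0.1 = 5.71°;  2α = 11.42°
n_0 = (+0.0050, -1.0000)
n_1 = (+0.7288, -0.6847)
n_2 = (+0.9894, -0.1449)
n_3 = (+0.3539, +0.9353)
n_4 = (-0.7564, +0.6541)
n_5 = (-0.9865, -0.1640)
  (0,1): δ = 133.50°  ·
  (0,2): δ = 98.62°  ·
  (0,3): δ = 21.01°  ·
  (0,4): δ = 48.87°  ·
  (0,5): δ = 99.16°  ·
  (1,2): δ = 145.12°  ·
  (1,3): δ = 67.52°  ·
  (1,4): δ = 2.36°  ✓
  (1,5): δ = 52.65°  ·
  (2,3): δ = 102.39°  ·
  (2,4): δ = 32.52°  ·
  (2,5): δ = 17.77°  ·
  (3,4): δ = 110.12°  ·
  (3,5): δ = 59.83°  ·
  (4,5): δ = 129.71°  ·
antipodal pairs: 1

count = 1; pairs: (1,4)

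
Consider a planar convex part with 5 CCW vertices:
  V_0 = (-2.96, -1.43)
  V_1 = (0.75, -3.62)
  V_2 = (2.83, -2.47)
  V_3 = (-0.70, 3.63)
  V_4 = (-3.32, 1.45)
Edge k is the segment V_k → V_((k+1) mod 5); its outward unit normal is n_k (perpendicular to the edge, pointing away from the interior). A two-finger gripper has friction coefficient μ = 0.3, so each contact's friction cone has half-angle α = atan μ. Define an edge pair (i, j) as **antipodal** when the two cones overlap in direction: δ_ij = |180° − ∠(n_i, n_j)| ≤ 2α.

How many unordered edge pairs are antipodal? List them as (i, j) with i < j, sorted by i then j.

count = 3; pairs: (0,2), (1,3), (2,4)

α = atan 0.3 = 16.70°;  2α = 33.40°
n_0 = (-0.5083, -0.8612)
n_1 = (+0.4839, -0.8751)
n_2 = (+0.8655, +0.5009)
n_3 = (-0.6396, +0.7687)
n_4 = (-0.9923, -0.1240)
  (0,1): δ = 120.51°  ·
  (0,2): δ = 29.39°  ✓
  (0,3): δ = 70.32°  ·
  (0,4): δ = 127.68°  ·
  (1,2): δ = 88.88°  ·
  (1,3): δ = 10.82°  ✓
  (1,4): δ = 68.19°  ·
  (2,3): δ = 80.29°  ·
  (2,4): δ = 22.93°  ✓
  (3,4): δ = 122.64°  ·
antipodal pairs: 3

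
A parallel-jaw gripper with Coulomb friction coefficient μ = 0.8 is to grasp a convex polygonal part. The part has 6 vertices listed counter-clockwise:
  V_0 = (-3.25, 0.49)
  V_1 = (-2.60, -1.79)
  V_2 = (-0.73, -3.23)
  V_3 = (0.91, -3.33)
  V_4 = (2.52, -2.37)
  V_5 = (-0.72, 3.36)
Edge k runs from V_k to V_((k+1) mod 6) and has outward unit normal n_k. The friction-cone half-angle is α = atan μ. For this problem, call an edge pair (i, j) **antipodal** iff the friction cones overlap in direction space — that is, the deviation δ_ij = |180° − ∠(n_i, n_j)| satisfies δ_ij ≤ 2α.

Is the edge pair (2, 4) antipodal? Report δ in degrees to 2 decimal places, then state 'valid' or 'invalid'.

δ = 57.02°, valid

α = atan 0.8 = 38.66°;  2α = 77.32°
edge 2: e_2 = (+1.64, -0.10);  n_2 = (-0.0609, -0.9981)
edge 4: e_4 = (-3.24, +5.73);  n_4 = (+0.8705, +0.4922)
∠(n_2, n_4) = 122.98°
δ = |180° − 122.98°| = 57.02°
57.02° ≤ 2α = 77.32°  →  valid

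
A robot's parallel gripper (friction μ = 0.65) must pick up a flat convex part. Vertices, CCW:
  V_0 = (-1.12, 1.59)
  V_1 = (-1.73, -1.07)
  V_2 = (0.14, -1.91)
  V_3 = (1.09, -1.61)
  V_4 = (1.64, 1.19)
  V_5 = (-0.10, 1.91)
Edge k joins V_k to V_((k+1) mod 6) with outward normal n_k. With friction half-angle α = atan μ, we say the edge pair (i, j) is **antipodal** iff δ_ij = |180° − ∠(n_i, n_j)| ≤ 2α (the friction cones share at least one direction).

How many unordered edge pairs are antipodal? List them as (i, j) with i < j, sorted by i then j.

α = atan 0.65 = 33.02°;  2α = 66.05°
n_0 = (-0.9747, +0.2235)
n_1 = (-0.4098, -0.9122)
n_2 = (+0.3011, -0.9536)
n_3 = (+0.9812, -0.1927)
n_4 = (+0.3824, +0.9240)
n_5 = (-0.2993, +0.9541)
  (0,1): δ = 101.27°  ·
  (0,2): δ = 59.56°  ✓
  (0,3): δ = 1.80°  ✓
  (0,4): δ = 80.44°  ·
  (0,5): δ = 120.33°  ·
  (1,2): δ = 138.28°  ·
  (1,3): δ = 76.92°  ·
  (1,4): δ = 1.71°  ✓
  (1,5): δ = 41.61°  ✓
  (2,3): δ = 118.64°  ·
  (2,4): δ = 40.01°  ✓
  (2,5): δ = 0.11°  ✓
  (3,4): δ = 101.37°  ·
  (3,5): δ = 61.47°  ✓
  (4,5): δ = 140.10°  ·
antipodal pairs: 7

count = 7; pairs: (0,2), (0,3), (1,4), (1,5), (2,4), (2,5), (3,5)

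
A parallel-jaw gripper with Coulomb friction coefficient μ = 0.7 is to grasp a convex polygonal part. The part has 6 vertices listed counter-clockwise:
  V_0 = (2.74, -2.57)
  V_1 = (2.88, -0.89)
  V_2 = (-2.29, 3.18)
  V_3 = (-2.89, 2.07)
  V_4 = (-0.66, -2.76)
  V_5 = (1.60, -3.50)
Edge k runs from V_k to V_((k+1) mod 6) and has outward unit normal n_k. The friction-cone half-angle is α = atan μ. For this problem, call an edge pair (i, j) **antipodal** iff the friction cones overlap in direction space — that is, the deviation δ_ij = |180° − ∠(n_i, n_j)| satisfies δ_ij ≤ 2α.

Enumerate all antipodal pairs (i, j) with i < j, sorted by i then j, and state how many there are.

α = atan 0.7 = 34.99°;  2α = 69.98°
n_0 = (+0.9965, -0.0830)
n_1 = (+0.6186, +0.7857)
n_2 = (-0.8797, +0.4755)
n_3 = (-0.9079, -0.4192)
n_4 = (-0.3112, -0.9504)
n_5 = (+0.6321, -0.7749)
  (0,1): δ = 123.45°  ·
  (0,2): δ = 23.63°  ✓
  (0,3): δ = 29.55°  ✓
  (0,4): δ = 76.63°  ·
  (0,5): δ = 133.97°  ·
  (1,2): δ = 80.18°  ·
  (1,3): δ = 27.01°  ✓
  (1,4): δ = 20.08°  ✓
  (1,5): δ = 77.42°  ·
  (2,3): δ = 126.82°  ·
  (2,4): δ = 79.74°  ·
  (2,5): δ = 22.40°  ✓
  (3,4): δ = 132.91°  ·
  (3,5): δ = 75.58°  ·
  (4,5): δ = 122.66°  ·
antipodal pairs: 5

count = 5; pairs: (0,2), (0,3), (1,3), (1,4), (2,5)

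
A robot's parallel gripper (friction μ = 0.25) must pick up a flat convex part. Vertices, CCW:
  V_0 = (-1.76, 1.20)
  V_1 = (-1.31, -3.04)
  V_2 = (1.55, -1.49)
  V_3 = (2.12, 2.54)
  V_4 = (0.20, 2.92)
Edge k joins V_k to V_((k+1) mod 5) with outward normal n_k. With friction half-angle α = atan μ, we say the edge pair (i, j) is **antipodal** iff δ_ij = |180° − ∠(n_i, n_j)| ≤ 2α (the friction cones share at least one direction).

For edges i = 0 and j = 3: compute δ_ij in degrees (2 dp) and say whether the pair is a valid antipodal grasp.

δ = 72.75°, invalid

α = atan 0.25 = 14.04°;  2α = 28.07°
edge 0: e_0 = (+0.45, -4.24);  n_0 = (-0.9944, -0.1055)
edge 3: e_3 = (-1.92, +0.38);  n_3 = (+0.1942, +0.9810)
∠(n_0, n_3) = 107.25°
δ = |180° − 107.25°| = 72.75°
72.75° > 2α = 28.07°  →  invalid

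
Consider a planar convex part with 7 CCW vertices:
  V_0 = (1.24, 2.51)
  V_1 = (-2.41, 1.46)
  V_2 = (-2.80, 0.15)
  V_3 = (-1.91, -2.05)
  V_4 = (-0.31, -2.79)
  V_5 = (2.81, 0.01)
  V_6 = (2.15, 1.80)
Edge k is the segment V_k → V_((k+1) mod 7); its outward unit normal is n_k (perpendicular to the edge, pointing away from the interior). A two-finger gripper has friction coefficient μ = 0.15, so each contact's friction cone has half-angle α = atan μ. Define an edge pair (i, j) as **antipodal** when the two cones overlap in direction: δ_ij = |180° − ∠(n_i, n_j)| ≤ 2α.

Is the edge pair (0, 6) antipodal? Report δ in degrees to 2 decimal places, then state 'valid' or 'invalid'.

δ = 125.99°, invalid

α = atan 0.15 = 8.53°;  2α = 17.06°
edge 0: e_0 = (-3.65, -1.05);  n_0 = (-0.2765, +0.9610)
edge 6: e_6 = (-0.91, +0.71);  n_6 = (+0.6151, +0.7884)
∠(n_0, n_6) = 54.01°
δ = |180° − 54.01°| = 125.99°
125.99° > 2α = 17.06°  →  invalid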